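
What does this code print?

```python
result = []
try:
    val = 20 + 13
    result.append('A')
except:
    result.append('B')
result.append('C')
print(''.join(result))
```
AC

No exception, try block completes normally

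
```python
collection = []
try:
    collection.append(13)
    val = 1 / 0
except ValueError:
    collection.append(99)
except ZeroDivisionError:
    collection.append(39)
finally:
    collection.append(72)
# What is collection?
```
[13, 39, 72]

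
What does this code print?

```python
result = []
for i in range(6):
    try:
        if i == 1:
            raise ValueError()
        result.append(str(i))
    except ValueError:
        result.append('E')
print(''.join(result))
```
0E2345

Exception on i=1 caught, loop continues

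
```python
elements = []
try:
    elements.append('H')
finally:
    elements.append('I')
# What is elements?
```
['H', 'I']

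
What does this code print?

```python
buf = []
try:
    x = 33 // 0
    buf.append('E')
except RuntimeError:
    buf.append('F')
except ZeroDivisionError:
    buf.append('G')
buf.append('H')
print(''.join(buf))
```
GH

ZeroDivisionError is caught by its specific handler, not RuntimeError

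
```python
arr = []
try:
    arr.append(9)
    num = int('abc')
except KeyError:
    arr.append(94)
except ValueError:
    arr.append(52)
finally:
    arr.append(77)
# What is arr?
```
[9, 52, 77]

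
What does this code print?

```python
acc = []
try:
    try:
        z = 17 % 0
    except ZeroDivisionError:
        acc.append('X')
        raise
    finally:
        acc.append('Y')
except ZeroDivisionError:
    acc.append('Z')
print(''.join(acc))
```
XYZ

finally runs before re-raised exception propagates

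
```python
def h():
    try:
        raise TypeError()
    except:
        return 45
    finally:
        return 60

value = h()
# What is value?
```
60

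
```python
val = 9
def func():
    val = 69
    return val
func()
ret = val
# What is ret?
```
9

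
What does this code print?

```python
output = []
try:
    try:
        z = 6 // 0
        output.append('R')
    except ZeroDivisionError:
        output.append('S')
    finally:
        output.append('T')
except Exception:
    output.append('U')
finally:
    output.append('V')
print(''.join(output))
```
STV

Both finally blocks run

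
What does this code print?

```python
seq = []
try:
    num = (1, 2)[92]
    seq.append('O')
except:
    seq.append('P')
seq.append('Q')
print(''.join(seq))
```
PQ

Exception raised in try, caught by bare except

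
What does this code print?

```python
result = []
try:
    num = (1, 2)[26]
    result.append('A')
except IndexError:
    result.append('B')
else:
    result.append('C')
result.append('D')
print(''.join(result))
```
BD

else block skipped when exception is caught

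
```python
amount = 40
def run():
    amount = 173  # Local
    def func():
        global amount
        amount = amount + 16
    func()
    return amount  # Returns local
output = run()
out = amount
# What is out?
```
56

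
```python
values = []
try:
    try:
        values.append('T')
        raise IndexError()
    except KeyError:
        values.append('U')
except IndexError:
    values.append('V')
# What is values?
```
['T', 'V']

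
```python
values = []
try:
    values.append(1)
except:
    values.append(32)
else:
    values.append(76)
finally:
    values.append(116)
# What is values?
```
[1, 76, 116]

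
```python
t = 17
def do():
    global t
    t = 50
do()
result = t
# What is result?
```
50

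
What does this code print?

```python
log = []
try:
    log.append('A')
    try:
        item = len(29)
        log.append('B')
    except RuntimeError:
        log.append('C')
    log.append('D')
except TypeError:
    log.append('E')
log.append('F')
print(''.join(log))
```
AEF

Inner handler doesn't match, propagates to outer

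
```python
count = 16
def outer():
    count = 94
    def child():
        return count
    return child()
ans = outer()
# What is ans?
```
94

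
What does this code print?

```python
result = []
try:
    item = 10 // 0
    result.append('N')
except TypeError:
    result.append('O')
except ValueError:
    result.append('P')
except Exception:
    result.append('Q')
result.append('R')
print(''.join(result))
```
QR

ZeroDivisionError not specifically caught, falls to Exception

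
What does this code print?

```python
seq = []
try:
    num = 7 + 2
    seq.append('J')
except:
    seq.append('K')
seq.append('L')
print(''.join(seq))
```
JL

No exception, try block completes normally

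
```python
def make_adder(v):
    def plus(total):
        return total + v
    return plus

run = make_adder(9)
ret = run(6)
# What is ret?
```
15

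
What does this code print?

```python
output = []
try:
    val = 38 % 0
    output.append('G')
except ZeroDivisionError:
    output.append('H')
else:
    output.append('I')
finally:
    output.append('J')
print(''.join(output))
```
HJ

Exception: except runs, else skipped, finally runs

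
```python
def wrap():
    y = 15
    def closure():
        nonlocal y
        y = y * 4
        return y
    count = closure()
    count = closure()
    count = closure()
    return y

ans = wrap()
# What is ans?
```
960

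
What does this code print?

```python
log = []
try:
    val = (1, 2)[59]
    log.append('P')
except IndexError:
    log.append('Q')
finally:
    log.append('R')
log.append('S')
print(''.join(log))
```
QRS

finally always runs, even after exception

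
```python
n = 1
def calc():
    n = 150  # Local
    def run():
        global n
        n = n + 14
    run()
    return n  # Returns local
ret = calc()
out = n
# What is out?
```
15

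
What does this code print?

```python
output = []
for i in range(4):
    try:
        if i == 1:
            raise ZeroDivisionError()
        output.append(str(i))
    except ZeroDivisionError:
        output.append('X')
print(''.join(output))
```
0X23

Exception on i=1 caught, loop continues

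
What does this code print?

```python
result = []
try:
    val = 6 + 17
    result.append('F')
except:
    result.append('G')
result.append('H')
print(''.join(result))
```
FH

No exception, try block completes normally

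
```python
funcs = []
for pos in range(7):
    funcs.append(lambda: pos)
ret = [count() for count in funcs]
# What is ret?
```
[6, 6, 6, 6, 6, 6, 6]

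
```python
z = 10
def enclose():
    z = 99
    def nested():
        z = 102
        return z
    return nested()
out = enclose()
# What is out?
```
102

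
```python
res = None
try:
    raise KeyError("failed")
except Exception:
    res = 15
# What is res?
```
15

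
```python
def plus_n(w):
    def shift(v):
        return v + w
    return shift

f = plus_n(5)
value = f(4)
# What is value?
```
9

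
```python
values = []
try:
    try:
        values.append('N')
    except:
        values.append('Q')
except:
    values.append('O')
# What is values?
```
['N']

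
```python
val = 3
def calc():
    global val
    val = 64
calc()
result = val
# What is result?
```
64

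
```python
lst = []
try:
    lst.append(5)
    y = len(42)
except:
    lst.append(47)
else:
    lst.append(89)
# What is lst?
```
[5, 47]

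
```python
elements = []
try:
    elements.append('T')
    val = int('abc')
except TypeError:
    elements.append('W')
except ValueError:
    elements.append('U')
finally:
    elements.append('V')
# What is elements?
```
['T', 'U', 'V']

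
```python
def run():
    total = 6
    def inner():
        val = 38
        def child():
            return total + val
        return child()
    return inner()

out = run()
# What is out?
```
44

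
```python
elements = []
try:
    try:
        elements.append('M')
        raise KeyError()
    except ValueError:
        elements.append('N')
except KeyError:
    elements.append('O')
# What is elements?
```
['M', 'O']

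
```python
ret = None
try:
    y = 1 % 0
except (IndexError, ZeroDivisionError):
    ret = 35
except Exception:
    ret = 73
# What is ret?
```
35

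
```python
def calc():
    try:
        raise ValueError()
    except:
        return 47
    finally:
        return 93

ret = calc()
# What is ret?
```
93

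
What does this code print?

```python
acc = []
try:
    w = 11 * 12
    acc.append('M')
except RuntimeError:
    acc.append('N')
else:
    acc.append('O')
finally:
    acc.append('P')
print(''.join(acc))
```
MOP

else runs before finally when no exception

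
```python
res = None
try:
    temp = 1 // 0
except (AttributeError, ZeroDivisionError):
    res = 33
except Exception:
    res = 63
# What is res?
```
33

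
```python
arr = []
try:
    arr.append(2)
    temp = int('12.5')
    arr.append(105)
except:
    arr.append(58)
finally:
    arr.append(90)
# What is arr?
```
[2, 58, 90]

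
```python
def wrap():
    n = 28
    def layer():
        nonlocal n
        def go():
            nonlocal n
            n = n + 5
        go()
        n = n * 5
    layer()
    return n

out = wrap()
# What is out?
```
165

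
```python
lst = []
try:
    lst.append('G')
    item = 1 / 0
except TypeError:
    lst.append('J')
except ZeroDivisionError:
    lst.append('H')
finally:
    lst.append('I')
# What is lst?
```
['G', 'H', 'I']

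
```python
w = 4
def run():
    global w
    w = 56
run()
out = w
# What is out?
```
56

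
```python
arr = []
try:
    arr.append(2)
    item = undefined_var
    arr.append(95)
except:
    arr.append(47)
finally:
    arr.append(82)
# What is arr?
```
[2, 47, 82]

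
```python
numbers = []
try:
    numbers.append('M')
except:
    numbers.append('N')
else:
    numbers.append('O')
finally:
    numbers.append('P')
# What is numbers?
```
['M', 'O', 'P']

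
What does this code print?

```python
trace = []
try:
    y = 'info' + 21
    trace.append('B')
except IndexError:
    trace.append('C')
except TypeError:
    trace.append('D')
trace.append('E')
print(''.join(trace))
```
DE

TypeError is caught by its specific handler, not IndexError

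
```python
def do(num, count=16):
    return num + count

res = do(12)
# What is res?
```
28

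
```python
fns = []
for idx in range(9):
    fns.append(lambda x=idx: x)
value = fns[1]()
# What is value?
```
1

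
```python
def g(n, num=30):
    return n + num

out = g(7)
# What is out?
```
37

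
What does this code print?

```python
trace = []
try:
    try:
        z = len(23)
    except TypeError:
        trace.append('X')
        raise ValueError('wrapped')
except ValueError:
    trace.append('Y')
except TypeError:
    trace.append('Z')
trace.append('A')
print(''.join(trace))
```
XYA

ValueError raised and caught, original TypeError not re-raised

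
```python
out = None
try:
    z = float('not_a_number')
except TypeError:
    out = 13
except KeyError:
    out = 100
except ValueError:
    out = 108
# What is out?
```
108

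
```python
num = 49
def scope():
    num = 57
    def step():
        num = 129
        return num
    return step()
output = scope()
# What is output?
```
129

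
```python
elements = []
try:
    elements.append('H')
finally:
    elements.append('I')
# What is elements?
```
['H', 'I']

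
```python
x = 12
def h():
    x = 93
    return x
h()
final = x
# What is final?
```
12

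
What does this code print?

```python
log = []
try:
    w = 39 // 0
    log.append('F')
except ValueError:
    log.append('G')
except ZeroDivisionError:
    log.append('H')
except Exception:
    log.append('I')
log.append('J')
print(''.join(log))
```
HJ

ZeroDivisionError matches before generic Exception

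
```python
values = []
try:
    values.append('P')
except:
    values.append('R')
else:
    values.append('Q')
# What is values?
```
['P', 'Q']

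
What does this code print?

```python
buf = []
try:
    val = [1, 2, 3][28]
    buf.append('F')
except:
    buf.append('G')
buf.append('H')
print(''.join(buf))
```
GH

Exception raised in try, caught by bare except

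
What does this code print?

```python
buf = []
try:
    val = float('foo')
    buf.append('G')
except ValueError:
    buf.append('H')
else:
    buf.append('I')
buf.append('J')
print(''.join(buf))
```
HJ

else block skipped when exception is caught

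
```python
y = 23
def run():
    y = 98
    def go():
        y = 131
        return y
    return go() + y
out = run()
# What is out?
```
229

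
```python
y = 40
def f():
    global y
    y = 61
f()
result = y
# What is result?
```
61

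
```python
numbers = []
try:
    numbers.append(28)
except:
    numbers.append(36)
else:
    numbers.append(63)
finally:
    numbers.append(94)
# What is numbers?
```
[28, 63, 94]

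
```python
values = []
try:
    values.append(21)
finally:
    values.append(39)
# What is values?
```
[21, 39]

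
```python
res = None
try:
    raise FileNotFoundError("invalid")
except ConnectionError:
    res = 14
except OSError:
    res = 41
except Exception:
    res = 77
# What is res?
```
41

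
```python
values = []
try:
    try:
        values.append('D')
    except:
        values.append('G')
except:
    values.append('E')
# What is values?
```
['D']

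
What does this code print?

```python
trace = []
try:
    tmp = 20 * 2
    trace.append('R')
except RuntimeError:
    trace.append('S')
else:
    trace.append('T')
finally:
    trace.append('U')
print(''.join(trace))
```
RTU

else runs before finally when no exception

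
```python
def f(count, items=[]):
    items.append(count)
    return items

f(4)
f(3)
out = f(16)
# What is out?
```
[4, 3, 16]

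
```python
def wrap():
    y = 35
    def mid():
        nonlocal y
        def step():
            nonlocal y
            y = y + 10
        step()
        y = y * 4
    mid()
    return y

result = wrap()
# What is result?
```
180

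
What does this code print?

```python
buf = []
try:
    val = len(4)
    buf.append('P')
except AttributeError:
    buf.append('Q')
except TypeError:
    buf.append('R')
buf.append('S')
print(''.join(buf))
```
RS

TypeError is caught by its specific handler, not AttributeError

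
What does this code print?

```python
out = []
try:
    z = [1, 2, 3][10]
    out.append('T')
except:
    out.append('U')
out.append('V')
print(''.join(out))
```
UV

Exception raised in try, caught by bare except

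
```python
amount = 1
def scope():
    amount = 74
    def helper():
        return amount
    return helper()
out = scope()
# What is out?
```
74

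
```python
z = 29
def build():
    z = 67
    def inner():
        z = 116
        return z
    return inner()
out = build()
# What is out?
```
116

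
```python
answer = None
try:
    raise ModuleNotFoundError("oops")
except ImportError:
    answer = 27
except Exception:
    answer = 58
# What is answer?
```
27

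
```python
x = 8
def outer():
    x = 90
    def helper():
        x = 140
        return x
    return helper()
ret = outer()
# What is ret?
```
140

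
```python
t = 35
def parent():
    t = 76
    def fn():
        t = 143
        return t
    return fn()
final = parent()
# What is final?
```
143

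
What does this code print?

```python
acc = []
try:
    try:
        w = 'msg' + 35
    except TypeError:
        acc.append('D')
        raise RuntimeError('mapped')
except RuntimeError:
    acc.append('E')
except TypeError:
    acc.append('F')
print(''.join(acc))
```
DE

New RuntimeError raised, caught by outer RuntimeError handler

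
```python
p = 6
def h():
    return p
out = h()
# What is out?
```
6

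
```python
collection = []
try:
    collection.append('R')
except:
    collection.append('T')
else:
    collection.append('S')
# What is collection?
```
['R', 'S']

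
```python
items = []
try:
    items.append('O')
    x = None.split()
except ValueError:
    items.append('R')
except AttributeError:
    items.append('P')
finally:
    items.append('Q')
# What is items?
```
['O', 'P', 'Q']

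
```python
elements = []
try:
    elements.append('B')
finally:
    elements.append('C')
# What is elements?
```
['B', 'C']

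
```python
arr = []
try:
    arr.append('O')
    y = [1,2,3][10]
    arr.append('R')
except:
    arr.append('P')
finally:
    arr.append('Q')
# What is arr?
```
['O', 'P', 'Q']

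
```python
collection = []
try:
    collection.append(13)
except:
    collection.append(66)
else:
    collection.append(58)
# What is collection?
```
[13, 58]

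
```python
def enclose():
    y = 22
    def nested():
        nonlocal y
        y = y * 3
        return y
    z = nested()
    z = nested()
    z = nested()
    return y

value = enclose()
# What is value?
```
594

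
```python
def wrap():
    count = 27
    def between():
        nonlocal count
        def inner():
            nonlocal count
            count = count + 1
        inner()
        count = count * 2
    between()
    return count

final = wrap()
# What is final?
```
56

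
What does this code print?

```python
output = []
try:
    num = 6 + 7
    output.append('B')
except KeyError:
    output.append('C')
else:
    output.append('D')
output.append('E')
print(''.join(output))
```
BDE

else block runs when no exception occurs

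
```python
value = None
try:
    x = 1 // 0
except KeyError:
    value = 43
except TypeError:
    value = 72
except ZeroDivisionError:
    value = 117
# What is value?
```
117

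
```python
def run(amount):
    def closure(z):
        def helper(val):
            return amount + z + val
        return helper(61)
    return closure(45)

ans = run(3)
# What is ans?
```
109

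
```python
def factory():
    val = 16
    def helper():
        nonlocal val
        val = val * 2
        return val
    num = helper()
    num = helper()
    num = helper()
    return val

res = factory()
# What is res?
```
128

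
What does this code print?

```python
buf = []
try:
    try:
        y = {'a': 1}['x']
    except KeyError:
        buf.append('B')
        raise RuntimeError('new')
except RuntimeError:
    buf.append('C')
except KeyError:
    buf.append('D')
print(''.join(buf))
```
BC

New RuntimeError raised, caught by outer RuntimeError handler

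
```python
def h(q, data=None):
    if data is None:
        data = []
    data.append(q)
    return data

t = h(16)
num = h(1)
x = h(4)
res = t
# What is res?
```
[16]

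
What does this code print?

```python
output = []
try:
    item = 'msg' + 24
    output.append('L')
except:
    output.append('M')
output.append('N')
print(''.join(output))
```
MN

Exception raised in try, caught by bare except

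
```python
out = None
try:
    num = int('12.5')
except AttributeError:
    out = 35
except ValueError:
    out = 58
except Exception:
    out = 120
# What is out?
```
58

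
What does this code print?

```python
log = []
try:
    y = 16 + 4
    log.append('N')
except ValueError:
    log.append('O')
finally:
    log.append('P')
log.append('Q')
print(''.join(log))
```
NPQ

finally runs after normal execution too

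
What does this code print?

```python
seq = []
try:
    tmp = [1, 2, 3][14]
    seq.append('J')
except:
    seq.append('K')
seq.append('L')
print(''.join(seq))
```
KL

Exception raised in try, caught by bare except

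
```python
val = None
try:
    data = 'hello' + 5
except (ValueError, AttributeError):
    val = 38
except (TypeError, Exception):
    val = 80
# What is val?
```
80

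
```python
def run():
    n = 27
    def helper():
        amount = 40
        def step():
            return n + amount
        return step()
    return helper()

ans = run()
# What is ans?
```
67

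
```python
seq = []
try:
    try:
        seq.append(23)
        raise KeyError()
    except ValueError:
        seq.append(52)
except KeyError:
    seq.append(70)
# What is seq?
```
[23, 70]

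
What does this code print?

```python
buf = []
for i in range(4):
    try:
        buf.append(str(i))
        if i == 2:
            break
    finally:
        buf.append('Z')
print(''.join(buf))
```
0Z1Z2Z

finally runs even when breaking out of loop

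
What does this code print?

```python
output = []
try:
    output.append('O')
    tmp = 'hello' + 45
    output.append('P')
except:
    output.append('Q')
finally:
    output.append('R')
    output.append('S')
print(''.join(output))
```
OQRS

Code before exception runs, then except, then all of finally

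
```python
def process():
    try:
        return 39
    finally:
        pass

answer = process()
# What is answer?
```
39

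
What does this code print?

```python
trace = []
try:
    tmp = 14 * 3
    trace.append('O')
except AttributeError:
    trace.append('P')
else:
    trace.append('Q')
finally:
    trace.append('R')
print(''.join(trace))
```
OQR

else runs before finally when no exception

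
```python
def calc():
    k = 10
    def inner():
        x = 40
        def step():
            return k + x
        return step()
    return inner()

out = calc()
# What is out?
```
50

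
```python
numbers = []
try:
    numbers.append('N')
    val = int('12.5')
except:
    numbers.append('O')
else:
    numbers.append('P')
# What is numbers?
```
['N', 'O']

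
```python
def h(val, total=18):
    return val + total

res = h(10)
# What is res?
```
28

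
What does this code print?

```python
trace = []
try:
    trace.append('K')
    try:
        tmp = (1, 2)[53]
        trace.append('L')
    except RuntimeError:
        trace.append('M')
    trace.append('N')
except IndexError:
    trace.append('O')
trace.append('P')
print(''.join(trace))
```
KOP

Inner handler doesn't match, propagates to outer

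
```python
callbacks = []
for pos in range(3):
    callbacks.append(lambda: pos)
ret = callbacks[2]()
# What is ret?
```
2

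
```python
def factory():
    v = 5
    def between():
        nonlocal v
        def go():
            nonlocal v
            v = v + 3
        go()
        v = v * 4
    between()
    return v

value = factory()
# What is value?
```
32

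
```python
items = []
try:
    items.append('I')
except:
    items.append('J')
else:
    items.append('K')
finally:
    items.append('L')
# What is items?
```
['I', 'K', 'L']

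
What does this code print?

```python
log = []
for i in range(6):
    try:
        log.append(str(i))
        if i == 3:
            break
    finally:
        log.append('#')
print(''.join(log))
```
0#1#2#3#

finally runs even when breaking out of loop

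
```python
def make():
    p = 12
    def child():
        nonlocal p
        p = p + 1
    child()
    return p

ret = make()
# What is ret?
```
13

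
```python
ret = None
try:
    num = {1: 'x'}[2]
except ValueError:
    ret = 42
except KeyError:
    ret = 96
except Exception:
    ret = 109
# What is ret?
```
96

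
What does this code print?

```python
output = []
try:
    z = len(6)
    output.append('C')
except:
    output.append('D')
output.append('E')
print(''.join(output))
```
DE

Exception raised in try, caught by bare except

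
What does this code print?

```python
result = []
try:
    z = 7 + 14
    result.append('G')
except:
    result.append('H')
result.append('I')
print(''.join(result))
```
GI

No exception, try block completes normally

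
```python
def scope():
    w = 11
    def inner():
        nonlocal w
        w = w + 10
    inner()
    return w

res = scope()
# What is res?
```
21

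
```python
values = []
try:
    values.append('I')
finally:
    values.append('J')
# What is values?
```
['I', 'J']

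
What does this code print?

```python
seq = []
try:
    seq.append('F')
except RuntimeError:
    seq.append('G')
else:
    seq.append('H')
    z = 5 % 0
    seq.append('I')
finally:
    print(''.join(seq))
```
FH

Try succeeds, else appends 'H', ZeroDivisionError in else is uncaught, finally prints before exception propagates ('I' never appended)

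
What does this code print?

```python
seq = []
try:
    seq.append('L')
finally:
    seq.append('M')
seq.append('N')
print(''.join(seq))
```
LMN

try/finally without except, no exception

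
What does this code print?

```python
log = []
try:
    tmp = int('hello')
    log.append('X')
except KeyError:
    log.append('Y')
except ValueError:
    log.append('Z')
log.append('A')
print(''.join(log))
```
ZA

ValueError is caught by its specific handler, not KeyError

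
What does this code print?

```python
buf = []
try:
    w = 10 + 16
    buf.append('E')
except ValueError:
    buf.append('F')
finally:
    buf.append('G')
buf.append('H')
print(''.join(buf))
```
EGH

finally runs after normal execution too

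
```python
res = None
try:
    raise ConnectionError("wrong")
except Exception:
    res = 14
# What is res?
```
14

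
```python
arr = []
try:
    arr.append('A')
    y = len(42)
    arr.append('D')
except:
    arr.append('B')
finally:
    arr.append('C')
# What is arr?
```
['A', 'B', 'C']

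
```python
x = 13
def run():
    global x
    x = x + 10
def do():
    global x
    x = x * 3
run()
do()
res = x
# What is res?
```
69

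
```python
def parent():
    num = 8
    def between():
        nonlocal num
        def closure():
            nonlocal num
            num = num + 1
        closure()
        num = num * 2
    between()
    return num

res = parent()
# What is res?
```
18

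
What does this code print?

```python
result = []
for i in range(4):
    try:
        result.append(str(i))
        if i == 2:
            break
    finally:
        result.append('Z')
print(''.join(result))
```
0Z1Z2Z

finally runs even when breaking out of loop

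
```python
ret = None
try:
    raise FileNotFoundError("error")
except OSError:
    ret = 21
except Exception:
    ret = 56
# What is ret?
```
21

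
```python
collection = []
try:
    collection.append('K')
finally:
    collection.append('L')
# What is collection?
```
['K', 'L']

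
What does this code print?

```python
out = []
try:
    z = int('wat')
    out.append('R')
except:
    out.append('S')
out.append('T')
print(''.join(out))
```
ST

Exception raised in try, caught by bare except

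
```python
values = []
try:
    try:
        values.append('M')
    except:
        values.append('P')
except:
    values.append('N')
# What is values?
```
['M']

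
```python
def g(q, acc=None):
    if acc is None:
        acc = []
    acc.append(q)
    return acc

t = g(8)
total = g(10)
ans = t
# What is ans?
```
[8]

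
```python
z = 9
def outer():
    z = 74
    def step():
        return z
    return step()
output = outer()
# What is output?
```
74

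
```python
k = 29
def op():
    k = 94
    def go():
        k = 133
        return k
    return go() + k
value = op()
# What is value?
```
227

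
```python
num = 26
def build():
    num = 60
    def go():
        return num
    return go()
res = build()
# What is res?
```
60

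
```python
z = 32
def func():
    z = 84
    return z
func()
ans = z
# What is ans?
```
32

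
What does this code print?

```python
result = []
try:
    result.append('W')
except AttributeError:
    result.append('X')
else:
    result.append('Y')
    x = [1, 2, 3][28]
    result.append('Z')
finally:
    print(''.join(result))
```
WY

Try succeeds, else appends 'Y', IndexError in else is uncaught, finally prints before exception propagates ('Z' never appended)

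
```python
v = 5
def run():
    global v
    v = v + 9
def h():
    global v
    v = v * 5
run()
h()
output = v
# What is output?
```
70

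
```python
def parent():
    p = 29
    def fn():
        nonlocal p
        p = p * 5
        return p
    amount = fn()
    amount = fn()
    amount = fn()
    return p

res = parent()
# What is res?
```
3625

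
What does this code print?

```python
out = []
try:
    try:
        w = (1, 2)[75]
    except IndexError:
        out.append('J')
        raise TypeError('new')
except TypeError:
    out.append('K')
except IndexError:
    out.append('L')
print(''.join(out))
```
JK

New TypeError raised, caught by outer TypeError handler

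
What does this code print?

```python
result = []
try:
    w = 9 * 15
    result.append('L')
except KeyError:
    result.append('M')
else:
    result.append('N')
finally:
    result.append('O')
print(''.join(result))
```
LNO

else runs before finally when no exception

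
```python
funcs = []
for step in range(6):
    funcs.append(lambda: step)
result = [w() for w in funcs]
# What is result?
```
[5, 5, 5, 5, 5, 5]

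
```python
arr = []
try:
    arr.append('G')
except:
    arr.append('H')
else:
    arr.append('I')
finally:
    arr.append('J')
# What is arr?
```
['G', 'I', 'J']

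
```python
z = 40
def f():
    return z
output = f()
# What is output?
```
40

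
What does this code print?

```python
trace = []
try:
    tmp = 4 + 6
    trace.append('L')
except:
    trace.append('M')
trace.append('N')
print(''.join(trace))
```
LN

No exception, try block completes normally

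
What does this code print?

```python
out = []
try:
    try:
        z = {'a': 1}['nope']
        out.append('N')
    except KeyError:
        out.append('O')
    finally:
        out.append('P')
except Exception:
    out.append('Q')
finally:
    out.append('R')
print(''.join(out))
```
OPR

Both finally blocks run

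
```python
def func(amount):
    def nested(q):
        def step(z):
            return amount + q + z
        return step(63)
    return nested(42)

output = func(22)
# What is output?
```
127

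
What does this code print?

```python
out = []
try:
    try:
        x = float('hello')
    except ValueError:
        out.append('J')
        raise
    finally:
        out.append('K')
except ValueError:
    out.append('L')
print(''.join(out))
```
JKL

finally runs before re-raised exception propagates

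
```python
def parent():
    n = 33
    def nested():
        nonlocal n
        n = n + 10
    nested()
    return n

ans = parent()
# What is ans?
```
43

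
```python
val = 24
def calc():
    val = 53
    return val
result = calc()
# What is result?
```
53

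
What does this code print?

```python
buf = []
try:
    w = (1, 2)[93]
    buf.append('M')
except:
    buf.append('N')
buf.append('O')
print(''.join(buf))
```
NO

Exception raised in try, caught by bare except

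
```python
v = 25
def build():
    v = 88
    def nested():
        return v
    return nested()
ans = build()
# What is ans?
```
88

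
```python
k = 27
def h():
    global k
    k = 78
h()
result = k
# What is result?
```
78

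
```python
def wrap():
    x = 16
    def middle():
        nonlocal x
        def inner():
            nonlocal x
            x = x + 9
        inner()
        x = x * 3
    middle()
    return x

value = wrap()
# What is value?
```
75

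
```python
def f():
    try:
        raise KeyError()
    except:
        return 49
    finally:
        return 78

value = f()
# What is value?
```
78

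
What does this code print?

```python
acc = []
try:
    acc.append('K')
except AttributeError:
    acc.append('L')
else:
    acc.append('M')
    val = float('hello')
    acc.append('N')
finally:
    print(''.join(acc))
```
KM

Try succeeds, else appends 'M', ValueError in else is uncaught, finally prints before exception propagates ('N' never appended)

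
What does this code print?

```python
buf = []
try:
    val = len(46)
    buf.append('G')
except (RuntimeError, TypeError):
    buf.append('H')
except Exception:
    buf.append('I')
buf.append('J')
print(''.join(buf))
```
HJ

TypeError matches tuple containing it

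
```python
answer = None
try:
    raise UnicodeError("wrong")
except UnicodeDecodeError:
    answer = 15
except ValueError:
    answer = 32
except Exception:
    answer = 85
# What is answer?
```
32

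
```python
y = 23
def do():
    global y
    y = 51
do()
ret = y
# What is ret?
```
51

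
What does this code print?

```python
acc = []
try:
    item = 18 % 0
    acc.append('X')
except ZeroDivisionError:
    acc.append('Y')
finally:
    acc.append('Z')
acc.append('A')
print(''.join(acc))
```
YZA

finally always runs, even after exception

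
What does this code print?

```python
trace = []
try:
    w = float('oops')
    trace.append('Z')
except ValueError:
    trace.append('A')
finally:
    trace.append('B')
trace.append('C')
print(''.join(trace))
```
ABC

finally always runs, even after exception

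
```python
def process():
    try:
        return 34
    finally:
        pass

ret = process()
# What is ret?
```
34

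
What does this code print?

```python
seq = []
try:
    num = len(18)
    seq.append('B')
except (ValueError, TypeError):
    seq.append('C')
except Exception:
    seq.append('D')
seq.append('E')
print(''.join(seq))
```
CE

TypeError matches tuple containing it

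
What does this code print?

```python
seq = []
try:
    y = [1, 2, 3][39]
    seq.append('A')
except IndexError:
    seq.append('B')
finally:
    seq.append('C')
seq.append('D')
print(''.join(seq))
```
BCD

finally always runs, even after exception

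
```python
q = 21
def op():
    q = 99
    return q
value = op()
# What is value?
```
99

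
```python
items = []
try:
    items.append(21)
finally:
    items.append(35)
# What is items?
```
[21, 35]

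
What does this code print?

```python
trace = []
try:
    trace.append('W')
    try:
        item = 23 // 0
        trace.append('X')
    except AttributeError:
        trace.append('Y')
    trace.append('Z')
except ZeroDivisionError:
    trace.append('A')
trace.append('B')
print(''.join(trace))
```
WAB

Inner handler doesn't match, propagates to outer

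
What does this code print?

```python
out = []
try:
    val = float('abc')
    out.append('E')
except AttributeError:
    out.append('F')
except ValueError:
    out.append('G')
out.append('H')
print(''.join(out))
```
GH

ValueError is caught by its specific handler, not AttributeError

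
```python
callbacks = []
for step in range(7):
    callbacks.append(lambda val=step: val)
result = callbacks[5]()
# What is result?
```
5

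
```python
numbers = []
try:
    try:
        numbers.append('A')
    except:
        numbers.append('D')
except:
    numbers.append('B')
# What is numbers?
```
['A']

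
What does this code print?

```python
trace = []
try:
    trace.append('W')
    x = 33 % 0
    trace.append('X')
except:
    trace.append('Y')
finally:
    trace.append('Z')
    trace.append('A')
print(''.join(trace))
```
WYZA

Code before exception runs, then except, then all of finally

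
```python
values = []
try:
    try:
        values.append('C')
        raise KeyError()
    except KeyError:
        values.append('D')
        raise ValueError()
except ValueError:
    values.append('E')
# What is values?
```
['C', 'D', 'E']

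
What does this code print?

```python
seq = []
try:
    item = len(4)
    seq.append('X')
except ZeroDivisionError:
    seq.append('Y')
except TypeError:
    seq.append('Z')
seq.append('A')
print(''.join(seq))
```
ZA

TypeError is caught by its specific handler, not ZeroDivisionError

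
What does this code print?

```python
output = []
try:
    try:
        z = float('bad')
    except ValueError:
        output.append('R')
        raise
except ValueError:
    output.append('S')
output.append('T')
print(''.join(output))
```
RST

raise without argument re-raises current exception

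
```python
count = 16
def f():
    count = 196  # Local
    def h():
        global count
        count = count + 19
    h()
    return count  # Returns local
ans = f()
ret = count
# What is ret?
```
35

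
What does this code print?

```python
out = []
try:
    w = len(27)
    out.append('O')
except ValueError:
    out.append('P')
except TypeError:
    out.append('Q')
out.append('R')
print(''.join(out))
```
QR

TypeError is caught by its specific handler, not ValueError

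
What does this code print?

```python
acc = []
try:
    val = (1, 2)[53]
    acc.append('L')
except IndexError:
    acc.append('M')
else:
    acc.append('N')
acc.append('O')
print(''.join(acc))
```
MO

else block skipped when exception is caught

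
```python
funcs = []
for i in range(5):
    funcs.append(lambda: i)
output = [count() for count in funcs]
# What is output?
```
[4, 4, 4, 4, 4]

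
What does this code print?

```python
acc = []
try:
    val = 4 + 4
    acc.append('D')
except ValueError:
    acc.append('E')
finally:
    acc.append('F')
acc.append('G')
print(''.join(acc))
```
DFG

finally runs after normal execution too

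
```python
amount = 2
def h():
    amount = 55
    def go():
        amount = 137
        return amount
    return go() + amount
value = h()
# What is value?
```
192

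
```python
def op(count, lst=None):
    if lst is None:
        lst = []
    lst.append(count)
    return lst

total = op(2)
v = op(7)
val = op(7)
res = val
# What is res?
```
[7]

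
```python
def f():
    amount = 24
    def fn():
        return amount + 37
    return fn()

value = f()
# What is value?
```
61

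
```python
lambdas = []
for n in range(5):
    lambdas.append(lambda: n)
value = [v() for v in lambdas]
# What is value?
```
[4, 4, 4, 4, 4]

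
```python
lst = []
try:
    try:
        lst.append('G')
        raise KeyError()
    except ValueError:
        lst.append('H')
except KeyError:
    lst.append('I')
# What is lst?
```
['G', 'I']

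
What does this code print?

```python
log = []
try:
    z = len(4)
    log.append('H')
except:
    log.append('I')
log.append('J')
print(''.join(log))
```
IJ

Exception raised in try, caught by bare except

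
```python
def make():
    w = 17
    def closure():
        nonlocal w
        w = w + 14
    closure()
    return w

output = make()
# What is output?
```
31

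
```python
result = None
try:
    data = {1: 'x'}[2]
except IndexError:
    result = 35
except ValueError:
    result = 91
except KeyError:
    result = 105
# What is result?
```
105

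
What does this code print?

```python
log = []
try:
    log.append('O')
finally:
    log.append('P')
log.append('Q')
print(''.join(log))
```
OPQ

try/finally without except, no exception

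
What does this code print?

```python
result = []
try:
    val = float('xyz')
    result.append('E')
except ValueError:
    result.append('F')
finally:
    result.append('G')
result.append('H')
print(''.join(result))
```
FGH

finally always runs, even after exception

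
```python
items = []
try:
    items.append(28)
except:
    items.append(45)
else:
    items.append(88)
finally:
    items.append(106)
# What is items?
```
[28, 88, 106]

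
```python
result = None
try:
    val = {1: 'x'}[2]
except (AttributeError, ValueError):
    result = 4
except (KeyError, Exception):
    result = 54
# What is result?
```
54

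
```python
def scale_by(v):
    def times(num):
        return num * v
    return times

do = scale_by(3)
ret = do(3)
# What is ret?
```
9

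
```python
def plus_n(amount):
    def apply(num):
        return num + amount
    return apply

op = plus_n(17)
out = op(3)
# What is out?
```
20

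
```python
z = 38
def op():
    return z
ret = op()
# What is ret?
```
38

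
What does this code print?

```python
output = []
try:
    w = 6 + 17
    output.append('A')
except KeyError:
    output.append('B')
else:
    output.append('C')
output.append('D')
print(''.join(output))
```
ACD

else block runs when no exception occurs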